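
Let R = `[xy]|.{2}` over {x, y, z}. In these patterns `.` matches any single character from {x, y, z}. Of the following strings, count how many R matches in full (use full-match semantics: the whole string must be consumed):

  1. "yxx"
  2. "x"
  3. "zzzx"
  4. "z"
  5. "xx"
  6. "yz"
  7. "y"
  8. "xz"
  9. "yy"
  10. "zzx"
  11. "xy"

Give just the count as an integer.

1 → no match
2 → match
3 → no match
4 → no match
5 → match
6 → match
7 → match
8 → match
9 → match
10 → no match
11 → match
Total matched: 7

7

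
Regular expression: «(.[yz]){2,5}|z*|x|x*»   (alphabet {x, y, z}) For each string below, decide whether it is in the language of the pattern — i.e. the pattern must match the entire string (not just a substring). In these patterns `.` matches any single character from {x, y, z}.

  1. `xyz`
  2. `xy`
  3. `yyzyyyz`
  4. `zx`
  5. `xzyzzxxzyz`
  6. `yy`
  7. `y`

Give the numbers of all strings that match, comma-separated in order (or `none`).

1 → no match
2 → no match
3 → no match
4 → no match
5 → no match
6 → no match
7 → no match

none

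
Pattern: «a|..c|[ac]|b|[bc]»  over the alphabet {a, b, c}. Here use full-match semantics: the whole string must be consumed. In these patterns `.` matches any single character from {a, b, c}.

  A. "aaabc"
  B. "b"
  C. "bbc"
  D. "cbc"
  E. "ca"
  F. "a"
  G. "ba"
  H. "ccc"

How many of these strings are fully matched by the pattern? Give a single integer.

A → no match
B → match
C → match
D → match
E → no match
F → match
G → no match
H → match
Total matched: 5

5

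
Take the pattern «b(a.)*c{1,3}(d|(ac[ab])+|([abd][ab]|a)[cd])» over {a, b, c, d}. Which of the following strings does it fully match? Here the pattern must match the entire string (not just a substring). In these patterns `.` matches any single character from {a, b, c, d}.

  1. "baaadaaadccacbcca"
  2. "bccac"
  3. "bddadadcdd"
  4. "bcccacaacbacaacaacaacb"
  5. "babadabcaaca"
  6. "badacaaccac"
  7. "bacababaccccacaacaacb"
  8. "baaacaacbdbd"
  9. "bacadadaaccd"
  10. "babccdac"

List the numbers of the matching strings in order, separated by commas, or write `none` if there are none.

2, 4, 6, 7, 9, 10

1 → no match
2. "bccac" → match
3. "bddadadcdd" → no match
4 → match
5. "babadabcaaca" → no match
6. "badacaaccac" → match
7 → match
8. "baaacaacbdbd" → no match
9. "bacadadaaccd" → match
10. "babccdac" → match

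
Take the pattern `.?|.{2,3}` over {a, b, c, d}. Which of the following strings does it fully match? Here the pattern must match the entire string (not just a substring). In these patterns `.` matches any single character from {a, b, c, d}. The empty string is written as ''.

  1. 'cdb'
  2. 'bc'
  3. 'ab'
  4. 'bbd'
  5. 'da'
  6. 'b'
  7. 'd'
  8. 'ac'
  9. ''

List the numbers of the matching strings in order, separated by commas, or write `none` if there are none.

1 → match
2 → match
3 → match
4 → match
5 → match
6 → match
7 → match
8 → match
9 → match

1, 2, 3, 4, 5, 6, 7, 8, 9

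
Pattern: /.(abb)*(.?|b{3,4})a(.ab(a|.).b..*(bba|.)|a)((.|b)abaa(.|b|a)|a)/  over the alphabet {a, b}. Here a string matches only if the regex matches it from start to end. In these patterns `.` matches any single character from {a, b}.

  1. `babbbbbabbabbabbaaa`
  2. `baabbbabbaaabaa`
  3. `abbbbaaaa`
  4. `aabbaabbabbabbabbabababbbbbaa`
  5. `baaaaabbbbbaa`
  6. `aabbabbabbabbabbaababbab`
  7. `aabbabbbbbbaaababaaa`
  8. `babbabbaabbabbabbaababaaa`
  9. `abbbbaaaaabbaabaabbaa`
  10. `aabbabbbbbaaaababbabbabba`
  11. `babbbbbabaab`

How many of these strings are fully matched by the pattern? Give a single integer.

1 → no match
2 → no match
3 → no match
4 → no match
5 → no match
6 → no match
7 → no match
8 → no match
9 → no match
10 → no match
11 → no match
Total matched: 0

0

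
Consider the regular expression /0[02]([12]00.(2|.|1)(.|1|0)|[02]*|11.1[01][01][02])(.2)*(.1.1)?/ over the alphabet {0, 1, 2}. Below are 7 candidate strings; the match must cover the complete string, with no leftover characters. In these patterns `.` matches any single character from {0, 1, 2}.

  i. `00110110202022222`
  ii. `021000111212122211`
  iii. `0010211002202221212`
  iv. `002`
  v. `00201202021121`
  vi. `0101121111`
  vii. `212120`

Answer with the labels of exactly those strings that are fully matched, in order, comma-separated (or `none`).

i, iv, v

i → match
ii → no match
iii → no match
iv → match
v → match
vi → no match
vii → no match — must start with `0`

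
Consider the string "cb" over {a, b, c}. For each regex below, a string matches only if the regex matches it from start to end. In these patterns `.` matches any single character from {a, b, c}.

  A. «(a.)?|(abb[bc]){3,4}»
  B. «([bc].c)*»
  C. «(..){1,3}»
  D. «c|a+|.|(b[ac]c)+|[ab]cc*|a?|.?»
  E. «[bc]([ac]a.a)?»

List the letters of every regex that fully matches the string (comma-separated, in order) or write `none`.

C

A → no match
B → no match
C → match
D → no match
E → no match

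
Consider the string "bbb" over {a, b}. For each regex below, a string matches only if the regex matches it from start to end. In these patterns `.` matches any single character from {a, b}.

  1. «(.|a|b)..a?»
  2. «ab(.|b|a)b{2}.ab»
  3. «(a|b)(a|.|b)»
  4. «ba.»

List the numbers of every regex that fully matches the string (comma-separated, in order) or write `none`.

1

1 → match
2 → no match — must start with "ab"
3 → no match
4 → no match — must start with "ba"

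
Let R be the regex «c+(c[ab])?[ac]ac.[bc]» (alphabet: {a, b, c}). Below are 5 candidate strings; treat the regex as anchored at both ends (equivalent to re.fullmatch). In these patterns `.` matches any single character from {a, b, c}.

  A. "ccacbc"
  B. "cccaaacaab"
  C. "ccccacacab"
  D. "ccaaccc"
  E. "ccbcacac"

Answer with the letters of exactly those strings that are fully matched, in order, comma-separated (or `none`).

A, C, D, E

A → match
B → no match
C → match
D → match
E → match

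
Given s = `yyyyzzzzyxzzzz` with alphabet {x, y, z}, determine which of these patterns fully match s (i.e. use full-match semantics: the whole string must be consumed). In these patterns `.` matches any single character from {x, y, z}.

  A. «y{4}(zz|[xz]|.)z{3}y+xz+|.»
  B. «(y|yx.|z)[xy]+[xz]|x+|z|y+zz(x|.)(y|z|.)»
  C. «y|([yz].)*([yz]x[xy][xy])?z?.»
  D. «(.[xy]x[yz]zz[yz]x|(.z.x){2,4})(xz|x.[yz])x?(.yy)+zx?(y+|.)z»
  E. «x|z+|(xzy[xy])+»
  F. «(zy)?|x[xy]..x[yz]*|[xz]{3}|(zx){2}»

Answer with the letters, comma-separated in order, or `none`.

A, C

A → match
B → no match
C → match
D → no match
E → no match
F → no match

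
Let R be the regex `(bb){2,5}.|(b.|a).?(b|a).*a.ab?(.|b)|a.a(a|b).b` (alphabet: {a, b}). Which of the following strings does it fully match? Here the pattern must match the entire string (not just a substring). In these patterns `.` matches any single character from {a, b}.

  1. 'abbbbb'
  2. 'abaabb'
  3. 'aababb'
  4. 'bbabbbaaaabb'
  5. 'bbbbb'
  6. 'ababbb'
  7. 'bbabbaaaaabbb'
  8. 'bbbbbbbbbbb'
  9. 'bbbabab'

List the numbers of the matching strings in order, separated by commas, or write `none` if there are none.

2, 4, 5, 6, 8, 9

1 → no match
2 → match
3 → no match
4 → match
5 → match
6 → match
7 → no match
8 → match
9 → match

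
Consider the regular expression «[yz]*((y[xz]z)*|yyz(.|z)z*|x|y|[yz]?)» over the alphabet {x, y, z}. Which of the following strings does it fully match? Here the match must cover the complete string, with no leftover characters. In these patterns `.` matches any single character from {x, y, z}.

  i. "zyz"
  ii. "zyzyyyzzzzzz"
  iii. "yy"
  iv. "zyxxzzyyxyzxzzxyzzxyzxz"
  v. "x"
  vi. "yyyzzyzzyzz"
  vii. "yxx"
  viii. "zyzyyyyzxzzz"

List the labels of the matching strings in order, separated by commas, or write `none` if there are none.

i, ii, iii, v, vi, viii

i. "zyz" → match
ii. "zyzyyyzzzzzz" → match
iii. "yy" → match
iv → no match
v. "x" → match
vi. "yyyzzyzzyzz" → match
vii. "yxx" → no match
viii. "zyzyyyyzxzzz" → match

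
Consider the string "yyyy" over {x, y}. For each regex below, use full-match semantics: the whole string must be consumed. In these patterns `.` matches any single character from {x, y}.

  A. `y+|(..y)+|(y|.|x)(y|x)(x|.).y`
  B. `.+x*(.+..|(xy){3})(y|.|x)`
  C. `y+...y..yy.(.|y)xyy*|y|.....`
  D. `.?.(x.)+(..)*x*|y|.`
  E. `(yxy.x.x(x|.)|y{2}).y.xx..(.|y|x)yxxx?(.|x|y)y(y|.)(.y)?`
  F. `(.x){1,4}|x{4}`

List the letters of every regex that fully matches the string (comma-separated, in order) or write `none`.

A → match
B → no match
C → no match
D → no match
E → no match
F → no match — must end with "x"

A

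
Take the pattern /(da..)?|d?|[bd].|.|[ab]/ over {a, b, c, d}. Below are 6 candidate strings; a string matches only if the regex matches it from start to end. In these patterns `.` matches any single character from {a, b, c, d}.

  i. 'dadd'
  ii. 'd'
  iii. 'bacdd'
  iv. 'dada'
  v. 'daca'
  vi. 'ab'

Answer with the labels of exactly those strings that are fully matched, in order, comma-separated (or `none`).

i → match
ii → match
iii → no match
iv → match
v → match
vi → no match

i, ii, iv, v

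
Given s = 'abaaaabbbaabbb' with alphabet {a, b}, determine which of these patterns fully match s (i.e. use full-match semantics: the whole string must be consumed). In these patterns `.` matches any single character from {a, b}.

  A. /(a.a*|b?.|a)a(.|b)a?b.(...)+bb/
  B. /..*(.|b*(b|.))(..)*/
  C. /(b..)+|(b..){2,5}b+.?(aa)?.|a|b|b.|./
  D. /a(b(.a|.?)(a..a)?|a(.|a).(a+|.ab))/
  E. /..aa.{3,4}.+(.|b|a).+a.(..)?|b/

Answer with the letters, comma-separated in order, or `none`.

A, B, E

A → match
B → match
C → no match
D → no match
E → match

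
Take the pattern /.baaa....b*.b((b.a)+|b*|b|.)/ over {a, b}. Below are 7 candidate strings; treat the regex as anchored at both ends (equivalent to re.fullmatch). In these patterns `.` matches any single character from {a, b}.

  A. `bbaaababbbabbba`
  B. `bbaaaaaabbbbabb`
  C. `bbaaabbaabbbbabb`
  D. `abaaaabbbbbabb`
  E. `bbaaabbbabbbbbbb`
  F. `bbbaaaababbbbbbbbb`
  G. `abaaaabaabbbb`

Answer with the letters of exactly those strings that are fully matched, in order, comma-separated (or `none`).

A → match
B → match
C → match
D → match
E → match
F → no match
G → match

A, B, C, D, E, G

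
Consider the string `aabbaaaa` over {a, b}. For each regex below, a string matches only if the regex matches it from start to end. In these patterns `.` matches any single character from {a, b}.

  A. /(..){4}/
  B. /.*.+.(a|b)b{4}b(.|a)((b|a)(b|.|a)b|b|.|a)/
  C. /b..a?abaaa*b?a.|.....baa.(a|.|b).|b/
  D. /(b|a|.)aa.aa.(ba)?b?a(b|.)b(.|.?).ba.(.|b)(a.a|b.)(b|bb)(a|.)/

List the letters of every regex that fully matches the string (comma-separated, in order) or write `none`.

A → match
B → no match
C → no match
D → no match

A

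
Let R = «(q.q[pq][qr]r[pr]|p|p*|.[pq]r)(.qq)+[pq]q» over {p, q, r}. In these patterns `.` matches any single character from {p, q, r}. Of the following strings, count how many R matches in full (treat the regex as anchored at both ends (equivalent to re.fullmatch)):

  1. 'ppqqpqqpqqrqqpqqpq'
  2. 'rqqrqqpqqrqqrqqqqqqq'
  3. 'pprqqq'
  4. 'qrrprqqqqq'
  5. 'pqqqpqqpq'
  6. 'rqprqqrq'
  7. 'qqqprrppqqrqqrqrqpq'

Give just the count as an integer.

1 → match
2 → match
3. 'pprqqq' → no match
4. 'qrrprqqqqq' → no match
5. 'pqqqpqqpq' → match
6. 'rqprqqrq' → no match
7 → no match
Total matched: 3

3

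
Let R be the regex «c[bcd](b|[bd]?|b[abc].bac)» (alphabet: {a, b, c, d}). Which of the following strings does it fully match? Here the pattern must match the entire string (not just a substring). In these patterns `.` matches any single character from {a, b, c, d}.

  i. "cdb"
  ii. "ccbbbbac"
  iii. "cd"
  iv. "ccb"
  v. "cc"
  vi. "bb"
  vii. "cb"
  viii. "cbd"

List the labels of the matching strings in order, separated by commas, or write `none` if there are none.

i → match
ii → match
iii → match
iv → match
v → match
vi → no match — must start with "c"
vii → match
viii → match

i, ii, iii, iv, v, vii, viii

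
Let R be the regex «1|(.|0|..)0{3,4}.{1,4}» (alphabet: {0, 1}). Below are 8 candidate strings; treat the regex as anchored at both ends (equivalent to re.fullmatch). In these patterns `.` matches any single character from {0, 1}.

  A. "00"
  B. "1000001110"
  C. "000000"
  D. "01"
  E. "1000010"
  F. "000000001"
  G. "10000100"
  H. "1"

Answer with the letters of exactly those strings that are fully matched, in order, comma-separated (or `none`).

B, C, E, F, G, H

A → no match
B → match
C → match
D → no match
E → match
F → match
G → match
H → match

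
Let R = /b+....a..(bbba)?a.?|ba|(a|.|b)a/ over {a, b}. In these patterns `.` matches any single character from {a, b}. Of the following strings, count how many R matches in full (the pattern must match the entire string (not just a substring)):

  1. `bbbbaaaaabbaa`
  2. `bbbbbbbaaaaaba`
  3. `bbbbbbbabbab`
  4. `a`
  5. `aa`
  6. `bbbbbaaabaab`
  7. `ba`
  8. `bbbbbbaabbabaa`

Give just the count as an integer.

1 → match
2 → match
3 → match
4 → no match
5 → match
6 → match
7 → match
8 → match
Total matched: 7

7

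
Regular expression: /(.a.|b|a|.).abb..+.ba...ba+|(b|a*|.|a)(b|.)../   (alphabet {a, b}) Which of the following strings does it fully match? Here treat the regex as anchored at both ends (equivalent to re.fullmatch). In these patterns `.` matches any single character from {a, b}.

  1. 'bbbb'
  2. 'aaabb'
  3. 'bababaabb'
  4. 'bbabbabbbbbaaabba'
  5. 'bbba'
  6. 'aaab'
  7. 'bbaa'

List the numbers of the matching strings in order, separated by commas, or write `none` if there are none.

1. 'bbbb' → match
2. 'aaabb' → match
3. 'bababaabb' → no match
4 → match
5. 'bbba' → match
6. 'aaab' → match
7. 'bbaa' → match

1, 2, 4, 5, 6, 7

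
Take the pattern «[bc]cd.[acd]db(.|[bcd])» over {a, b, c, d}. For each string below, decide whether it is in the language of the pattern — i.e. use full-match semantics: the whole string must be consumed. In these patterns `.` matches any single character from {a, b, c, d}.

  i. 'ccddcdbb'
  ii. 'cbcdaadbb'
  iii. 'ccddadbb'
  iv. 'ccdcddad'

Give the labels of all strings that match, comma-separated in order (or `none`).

i, iii

i → match
ii → no match
iii → match
iv → no match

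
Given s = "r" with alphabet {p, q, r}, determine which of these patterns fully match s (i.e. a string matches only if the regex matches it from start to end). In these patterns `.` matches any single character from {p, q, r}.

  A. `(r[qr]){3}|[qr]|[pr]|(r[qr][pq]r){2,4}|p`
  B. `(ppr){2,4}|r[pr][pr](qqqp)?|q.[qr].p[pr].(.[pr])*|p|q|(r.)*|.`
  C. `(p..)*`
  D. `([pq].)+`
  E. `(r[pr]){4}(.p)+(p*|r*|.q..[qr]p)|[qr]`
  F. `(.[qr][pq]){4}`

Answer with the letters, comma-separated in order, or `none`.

A → match
B → match
C → no match
D → no match
E → match
F → no match

A, B, E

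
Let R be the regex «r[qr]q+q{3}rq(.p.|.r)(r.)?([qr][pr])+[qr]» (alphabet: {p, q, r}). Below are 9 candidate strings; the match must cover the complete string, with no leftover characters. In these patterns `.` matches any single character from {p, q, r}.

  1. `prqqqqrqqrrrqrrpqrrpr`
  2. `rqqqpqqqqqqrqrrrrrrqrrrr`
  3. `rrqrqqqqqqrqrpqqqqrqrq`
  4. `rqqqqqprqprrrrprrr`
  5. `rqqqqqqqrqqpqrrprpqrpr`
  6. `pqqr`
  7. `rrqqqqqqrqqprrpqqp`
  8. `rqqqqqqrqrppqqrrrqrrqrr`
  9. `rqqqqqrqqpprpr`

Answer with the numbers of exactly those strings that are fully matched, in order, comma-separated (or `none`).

1 → no match — must start with `r`
2 → no match
3 → no match
4 → no match
5 → no match
6 → no match — must start with `r`
7 → no match
8 → no match
9 → match

9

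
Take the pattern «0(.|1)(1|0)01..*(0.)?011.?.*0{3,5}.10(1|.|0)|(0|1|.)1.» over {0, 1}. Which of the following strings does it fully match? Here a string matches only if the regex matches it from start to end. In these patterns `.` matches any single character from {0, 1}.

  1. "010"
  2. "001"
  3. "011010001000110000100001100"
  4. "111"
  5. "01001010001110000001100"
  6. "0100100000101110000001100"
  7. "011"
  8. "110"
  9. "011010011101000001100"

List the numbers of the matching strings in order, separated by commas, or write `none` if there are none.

1, 3, 4, 5, 6, 7, 8, 9

1. "010" → match
2. "001" → no match
3 → match
4. "111" → match
5 → match
6 → match
7. "011" → match
8. "110" → match
9 → match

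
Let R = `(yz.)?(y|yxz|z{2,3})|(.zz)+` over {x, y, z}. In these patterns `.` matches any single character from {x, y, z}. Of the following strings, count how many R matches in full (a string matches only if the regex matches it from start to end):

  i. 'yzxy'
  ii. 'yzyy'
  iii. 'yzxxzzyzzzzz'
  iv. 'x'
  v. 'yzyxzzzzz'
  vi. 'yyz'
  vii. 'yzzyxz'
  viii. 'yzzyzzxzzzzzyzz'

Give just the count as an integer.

i → match
ii → match
iii → no match
iv → no match
v → no match
vi → no match
vii → match
viii → match
Total matched: 4

4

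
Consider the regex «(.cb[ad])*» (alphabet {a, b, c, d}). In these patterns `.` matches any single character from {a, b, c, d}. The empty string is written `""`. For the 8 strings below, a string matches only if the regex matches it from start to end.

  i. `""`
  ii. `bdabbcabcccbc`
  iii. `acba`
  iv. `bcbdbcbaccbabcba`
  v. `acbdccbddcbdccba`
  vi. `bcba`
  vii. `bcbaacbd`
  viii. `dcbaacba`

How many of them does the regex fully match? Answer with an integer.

i. `""` → match
ii → no match
iii. `acba` → match
iv → match
v → match
vi. `bcba` → match
vii. `bcbaacbd` → match
viii. `dcbaacba` → match
Total matched: 7

7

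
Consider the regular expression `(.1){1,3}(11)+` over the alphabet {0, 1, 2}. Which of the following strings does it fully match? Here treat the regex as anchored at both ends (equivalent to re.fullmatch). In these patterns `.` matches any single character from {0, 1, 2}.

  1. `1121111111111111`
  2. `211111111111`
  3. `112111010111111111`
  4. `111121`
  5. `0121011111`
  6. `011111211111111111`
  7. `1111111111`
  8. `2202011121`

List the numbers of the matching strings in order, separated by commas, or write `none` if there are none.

1, 2, 5, 7

1 → match
2 → match
3 → no match
4 → no match — must end with `11`
5 → match
6 → no match
7 → match
8 → no match — must end with `11`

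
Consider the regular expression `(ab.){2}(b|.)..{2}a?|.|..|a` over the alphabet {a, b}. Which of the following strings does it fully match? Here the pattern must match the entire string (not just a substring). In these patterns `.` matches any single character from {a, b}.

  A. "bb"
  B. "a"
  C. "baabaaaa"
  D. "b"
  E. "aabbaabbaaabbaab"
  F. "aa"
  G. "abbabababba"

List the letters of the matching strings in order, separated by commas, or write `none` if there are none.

A → match
B → match
C → no match
D → match
E → no match
F → match
G → match

A, B, D, F, G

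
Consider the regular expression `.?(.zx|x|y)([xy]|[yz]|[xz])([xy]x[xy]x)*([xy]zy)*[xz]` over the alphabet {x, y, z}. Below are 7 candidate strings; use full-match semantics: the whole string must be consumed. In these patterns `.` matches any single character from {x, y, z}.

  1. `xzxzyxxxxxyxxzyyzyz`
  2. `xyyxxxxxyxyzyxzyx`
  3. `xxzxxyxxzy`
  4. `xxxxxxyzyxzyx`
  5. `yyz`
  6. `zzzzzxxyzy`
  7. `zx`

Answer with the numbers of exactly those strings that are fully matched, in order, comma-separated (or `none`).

1, 2, 4, 5

1 → match
2 → match
3 → no match
4 → match
5 → match
6 → no match
7 → no match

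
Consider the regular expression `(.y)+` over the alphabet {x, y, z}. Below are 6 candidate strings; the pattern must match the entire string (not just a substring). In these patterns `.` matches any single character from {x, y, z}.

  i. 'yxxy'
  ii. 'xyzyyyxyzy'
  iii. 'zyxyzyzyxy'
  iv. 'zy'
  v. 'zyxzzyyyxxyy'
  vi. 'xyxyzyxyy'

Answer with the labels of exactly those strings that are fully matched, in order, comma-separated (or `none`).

i → no match
ii → match
iii → match
iv → match
v → no match
vi → no match

ii, iii, iv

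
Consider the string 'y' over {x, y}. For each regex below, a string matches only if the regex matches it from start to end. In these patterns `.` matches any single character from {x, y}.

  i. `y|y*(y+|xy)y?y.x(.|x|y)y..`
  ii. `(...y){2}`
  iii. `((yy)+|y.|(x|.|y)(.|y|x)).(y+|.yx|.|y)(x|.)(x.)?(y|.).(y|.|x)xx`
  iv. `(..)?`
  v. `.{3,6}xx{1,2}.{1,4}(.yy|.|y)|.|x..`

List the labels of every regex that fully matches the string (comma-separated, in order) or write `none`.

i → match
ii → no match
iii → no match — must end with 'xx'
iv → no match
v → match

i, v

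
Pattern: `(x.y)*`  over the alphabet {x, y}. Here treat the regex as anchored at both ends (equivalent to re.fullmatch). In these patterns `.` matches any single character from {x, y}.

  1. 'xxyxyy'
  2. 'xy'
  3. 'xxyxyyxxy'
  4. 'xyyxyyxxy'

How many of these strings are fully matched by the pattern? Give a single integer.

1 → match
2 → no match
3 → match
4 → match
Total matched: 3

3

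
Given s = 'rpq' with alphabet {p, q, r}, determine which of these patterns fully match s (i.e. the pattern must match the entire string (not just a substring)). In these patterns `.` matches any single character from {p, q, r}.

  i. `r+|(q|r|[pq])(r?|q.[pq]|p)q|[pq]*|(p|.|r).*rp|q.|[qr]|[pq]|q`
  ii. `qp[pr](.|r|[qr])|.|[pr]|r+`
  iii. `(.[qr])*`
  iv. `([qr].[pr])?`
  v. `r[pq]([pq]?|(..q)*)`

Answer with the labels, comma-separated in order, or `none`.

i → match
ii → no match
iii → no match
iv → no match
v → match

i, v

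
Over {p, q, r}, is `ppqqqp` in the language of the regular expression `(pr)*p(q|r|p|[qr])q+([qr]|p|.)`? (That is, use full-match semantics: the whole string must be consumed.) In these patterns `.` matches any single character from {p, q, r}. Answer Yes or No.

Yes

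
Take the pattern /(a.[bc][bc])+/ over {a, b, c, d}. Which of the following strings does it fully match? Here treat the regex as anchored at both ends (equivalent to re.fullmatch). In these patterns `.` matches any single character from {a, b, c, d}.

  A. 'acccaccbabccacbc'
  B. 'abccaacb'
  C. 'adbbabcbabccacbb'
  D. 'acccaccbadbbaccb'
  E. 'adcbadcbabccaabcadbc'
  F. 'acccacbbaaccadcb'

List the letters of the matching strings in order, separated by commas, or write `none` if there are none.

A → match
B → match
C → match
D → match
E → match
F → match

A, B, C, D, E, F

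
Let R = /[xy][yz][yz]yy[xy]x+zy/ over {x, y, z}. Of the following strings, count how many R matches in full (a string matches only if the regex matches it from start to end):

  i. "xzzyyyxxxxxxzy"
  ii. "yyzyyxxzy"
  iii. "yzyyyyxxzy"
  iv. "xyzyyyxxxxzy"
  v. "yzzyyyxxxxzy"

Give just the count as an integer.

5

i → match
ii → match
iii → match
iv → match
v → match
Total matched: 5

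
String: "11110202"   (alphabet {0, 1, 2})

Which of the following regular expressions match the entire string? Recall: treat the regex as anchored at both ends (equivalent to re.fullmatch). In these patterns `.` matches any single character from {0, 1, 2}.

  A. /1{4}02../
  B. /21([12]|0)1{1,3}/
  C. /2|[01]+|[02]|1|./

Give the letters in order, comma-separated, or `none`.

A

A → match
B → no match — must start with "21"
C → no match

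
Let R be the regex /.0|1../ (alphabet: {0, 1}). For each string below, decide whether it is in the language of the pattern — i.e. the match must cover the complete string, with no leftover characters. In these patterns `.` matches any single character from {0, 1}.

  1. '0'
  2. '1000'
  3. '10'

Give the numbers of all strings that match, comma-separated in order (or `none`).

1. '0' → no match
2. '1000' → no match
3. '10' → match

3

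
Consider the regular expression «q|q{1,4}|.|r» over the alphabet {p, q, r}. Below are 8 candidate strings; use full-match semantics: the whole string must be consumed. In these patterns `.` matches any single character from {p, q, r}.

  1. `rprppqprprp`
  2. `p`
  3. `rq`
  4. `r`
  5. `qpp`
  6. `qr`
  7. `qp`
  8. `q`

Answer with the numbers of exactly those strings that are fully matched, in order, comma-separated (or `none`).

1 → no match
2 → match
3 → no match
4 → match
5 → no match
6 → no match
7 → no match
8 → match

2, 4, 8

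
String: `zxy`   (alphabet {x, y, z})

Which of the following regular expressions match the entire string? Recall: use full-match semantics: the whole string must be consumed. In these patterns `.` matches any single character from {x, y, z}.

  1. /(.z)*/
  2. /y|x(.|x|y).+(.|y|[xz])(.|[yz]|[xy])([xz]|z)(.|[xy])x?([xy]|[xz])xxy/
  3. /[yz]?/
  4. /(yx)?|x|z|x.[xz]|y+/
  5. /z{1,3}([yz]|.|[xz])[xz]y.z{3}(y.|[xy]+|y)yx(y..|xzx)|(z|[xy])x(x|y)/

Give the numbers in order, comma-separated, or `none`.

5

1 → no match
2 → no match
3 → no match
4 → no match
5 → match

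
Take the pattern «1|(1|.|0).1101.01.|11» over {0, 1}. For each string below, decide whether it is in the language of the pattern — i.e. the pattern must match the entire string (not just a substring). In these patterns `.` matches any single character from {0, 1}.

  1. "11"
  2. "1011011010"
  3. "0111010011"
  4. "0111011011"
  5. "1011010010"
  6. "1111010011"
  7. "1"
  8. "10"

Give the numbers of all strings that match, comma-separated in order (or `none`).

1, 2, 3, 4, 5, 6, 7

1 → match
2 → match
3 → match
4 → match
5 → match
6 → match
7 → match
8 → no match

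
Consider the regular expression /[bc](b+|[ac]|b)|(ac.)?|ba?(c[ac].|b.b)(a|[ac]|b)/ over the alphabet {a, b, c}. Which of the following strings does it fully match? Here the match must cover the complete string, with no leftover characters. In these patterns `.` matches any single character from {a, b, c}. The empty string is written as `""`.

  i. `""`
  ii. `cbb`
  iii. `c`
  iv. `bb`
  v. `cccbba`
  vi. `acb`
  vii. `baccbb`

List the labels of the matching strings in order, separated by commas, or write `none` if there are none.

i, ii, iv, vi, vii

i → match
ii → match
iii → no match
iv → match
v → no match
vi → match
vii → match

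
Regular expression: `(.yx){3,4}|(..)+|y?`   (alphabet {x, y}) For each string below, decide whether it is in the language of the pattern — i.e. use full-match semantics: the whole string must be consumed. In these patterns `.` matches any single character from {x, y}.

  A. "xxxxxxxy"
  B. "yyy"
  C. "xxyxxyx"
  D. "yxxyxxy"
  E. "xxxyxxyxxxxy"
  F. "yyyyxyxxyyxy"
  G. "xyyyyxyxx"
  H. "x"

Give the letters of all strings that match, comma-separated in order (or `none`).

A, E, F

A. "xxxxxxxy" → match
B. "yyy" → no match
C. "xxyxxyx" → no match
D. "yxxyxxy" → no match
E. "xxxyxxyxxxxy" → match
F. "yyyyxyxxyyxy" → match
G. "xyyyyxyxx" → no match
H. "x" → no match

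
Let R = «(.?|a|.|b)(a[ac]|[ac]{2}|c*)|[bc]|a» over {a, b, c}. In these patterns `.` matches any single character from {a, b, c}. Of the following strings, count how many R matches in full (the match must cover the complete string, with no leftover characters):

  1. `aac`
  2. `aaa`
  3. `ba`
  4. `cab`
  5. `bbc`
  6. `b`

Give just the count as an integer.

3

1 → match
2 → match
3 → no match
4 → no match
5 → no match
6 → match
Total matched: 3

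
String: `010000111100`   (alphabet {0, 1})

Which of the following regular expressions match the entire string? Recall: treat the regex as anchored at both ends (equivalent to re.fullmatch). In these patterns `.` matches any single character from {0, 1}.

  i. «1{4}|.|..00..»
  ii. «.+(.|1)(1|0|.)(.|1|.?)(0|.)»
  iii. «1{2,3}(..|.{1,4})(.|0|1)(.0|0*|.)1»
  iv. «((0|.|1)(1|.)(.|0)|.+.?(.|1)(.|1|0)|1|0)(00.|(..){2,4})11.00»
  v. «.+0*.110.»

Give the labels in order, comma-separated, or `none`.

ii, iv, v

i → no match
ii → match
iii → no match — must start with `1`
iv → match
v → match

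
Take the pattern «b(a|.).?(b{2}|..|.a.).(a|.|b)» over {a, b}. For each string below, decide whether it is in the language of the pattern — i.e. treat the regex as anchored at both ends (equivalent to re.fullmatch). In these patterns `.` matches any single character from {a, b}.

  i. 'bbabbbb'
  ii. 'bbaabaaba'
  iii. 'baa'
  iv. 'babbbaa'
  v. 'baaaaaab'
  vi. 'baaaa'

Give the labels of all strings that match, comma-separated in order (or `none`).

i → match
ii → no match
iii → no match
iv → match
v → match
vi → no match

i, iv, v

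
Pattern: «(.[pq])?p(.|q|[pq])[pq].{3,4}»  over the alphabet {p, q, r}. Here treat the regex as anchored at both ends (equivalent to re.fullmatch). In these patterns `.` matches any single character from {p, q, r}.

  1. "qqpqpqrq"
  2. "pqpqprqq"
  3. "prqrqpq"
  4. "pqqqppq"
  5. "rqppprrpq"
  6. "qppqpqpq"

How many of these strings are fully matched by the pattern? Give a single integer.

6

1 → match
2 → match
3 → match
4 → match
5 → match
6 → match
Total matched: 6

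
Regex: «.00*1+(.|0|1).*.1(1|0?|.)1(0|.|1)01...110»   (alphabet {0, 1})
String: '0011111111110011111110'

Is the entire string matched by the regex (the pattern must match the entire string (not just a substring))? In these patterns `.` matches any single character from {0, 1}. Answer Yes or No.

No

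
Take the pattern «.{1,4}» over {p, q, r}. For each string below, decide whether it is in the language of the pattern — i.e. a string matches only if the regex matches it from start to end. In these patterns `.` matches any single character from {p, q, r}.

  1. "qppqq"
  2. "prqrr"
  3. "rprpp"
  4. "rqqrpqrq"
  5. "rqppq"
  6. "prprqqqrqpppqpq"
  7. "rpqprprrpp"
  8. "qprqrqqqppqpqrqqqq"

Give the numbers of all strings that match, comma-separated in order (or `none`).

1 → no match
2 → no match
3 → no match
4 → no match
5 → no match
6 → no match
7 → no match
8 → no match

none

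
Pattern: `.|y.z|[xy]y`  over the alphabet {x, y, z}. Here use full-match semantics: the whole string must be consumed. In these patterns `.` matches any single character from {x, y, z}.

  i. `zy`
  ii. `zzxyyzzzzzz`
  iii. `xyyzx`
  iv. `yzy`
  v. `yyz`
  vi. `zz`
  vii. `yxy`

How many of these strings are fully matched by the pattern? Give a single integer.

i → no match
ii → no match
iii → no match
iv → no match
v → match
vi → no match
vii → no match
Total matched: 1

1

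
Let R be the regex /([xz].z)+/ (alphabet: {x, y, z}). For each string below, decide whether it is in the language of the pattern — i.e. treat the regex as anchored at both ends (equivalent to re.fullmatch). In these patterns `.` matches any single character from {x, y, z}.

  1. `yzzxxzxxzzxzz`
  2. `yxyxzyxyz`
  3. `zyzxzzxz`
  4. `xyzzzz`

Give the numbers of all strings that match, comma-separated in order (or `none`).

4

1 → no match
2 → no match
3 → no match
4 → match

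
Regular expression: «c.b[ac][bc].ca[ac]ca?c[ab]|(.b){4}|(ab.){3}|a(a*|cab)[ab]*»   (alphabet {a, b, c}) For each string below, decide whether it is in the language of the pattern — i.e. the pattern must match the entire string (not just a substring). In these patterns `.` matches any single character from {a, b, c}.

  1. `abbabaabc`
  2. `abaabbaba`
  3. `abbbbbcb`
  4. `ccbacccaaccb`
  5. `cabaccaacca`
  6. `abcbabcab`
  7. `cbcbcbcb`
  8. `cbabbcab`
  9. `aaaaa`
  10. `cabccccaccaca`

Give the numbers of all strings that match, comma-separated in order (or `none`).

1 → match
2 → match
3 → match
4 → match
5 → no match
6 → no match
7 → match
8 → no match
9 → match
10 → match

1, 2, 3, 4, 7, 9, 10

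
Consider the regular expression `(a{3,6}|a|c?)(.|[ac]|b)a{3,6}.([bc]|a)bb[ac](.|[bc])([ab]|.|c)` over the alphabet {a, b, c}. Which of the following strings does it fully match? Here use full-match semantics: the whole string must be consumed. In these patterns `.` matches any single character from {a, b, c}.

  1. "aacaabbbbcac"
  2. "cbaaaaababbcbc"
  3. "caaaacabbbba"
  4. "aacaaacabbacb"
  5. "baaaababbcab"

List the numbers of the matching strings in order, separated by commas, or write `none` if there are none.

1 → no match
2 → match
3 → no match
4 → no match
5 → match

2, 5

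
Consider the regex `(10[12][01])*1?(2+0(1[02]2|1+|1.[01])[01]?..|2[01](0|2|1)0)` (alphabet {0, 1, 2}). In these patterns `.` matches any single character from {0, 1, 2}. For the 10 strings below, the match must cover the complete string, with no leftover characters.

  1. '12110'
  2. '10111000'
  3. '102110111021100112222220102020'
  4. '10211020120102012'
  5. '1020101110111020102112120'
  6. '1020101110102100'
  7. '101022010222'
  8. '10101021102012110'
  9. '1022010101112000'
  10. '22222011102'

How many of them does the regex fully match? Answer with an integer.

7

1 → match
2 → no match
3 → no match
4 → match
5 → match
6 → match
7 → match
8 → match
9 → no match
10 → match
Total matched: 7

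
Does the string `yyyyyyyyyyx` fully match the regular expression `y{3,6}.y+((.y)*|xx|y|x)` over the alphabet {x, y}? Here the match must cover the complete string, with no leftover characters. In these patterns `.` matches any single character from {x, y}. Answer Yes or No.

Yes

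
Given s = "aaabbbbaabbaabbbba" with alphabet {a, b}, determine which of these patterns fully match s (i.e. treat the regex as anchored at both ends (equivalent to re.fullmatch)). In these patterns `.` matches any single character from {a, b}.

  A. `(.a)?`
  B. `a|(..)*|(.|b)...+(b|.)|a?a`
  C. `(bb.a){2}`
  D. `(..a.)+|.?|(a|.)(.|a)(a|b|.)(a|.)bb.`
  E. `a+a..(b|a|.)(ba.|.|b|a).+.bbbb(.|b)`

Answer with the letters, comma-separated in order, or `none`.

B, E

A → no match
B → match
C → no match — must start with "bb"
D → no match
E → match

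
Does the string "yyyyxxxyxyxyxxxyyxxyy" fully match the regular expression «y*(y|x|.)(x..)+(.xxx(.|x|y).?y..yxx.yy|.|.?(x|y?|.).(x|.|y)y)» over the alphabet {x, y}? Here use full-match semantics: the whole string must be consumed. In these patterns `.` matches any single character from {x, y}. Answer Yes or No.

No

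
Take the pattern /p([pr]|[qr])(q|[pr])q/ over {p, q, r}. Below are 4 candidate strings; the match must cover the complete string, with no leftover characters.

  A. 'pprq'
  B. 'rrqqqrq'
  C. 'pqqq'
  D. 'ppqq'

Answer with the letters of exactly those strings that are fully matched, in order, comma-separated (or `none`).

A. 'pprq' → match
B. 'rrqqqrq' → no match — must start with 'p'
C. 'pqqq' → match
D. 'ppqq' → match

A, C, D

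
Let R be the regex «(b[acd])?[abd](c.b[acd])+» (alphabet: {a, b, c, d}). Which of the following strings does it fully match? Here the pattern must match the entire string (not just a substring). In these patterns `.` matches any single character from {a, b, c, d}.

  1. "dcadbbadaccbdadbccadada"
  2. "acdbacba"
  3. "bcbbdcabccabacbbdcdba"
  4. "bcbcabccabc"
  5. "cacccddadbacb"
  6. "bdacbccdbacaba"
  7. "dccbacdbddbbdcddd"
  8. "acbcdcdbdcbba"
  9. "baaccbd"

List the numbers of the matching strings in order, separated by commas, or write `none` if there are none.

3, 4, 9

1 → no match
2 → no match
3 → match
4 → match
5 → no match
6 → no match
7 → no match
8 → no match
9 → match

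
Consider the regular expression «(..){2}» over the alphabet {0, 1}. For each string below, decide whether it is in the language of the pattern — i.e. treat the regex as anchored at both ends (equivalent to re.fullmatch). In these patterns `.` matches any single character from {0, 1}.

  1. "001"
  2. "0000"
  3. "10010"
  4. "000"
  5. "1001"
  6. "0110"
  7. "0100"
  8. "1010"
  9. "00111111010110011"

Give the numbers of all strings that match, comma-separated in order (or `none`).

1 → no match
2 → match
3 → no match
4 → no match
5 → match
6 → match
7 → match
8 → match
9 → no match

2, 5, 6, 7, 8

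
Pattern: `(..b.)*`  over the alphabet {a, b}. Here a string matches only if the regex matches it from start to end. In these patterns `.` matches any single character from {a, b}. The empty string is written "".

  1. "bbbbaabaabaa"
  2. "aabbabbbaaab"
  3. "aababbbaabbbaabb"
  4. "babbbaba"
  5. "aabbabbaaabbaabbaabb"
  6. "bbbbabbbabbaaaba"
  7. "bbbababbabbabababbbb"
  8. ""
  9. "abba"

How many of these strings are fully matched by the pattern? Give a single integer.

1 → no match
2 → no match
3 → match
4 → match
5 → match
6 → match
7 → match
8 → match
9 → match
Total matched: 7

7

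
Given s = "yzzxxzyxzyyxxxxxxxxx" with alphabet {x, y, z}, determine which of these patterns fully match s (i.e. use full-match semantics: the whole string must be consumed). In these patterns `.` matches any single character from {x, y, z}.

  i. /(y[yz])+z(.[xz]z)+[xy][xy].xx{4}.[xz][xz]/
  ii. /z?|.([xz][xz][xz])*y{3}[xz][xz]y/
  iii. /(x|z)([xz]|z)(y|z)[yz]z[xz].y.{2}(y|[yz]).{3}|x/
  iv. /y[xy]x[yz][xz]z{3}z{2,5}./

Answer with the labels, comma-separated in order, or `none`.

i → match
ii → no match
iii → no match
iv → no match

i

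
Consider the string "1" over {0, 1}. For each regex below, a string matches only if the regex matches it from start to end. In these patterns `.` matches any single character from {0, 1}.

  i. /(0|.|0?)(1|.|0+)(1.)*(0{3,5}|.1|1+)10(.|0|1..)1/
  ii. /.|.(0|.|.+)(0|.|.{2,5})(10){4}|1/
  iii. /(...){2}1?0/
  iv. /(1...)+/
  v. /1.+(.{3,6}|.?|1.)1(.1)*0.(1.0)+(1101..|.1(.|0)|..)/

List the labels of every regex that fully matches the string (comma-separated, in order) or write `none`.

i → no match
ii → match
iii → no match — must end with "0"
iv → no match
v → no match

ii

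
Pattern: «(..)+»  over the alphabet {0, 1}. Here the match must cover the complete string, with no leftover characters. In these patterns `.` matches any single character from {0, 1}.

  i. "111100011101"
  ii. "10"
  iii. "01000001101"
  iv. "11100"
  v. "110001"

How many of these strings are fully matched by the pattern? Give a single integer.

3

i → match
ii → match
iii → no match
iv → no match
v → match
Total matched: 3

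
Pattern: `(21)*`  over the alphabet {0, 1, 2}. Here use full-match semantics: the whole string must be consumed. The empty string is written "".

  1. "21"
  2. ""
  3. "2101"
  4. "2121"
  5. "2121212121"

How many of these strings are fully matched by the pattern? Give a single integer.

1 → match
2 → match
3 → no match
4 → match
5 → match
Total matched: 4

4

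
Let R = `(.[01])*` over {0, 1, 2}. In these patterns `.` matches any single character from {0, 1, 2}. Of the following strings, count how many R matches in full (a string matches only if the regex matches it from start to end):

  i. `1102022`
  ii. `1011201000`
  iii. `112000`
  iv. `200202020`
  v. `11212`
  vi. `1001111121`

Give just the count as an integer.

3

i → no match
ii → match
iii → match
iv → no match
v → no match
vi → match
Total matched: 3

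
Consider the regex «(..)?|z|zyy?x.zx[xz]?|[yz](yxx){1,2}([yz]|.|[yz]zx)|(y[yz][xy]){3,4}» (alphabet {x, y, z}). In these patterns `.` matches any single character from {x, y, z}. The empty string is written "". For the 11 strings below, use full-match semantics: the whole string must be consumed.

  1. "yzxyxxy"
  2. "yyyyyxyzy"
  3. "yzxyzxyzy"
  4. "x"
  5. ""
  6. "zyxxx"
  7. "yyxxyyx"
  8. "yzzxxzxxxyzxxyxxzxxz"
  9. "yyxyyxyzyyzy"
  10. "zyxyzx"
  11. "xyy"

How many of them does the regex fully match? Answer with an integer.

1 → no match
2 → match
3 → match
4 → no match
5 → match
6 → match
7 → no match
8 → no match
9 → match
10 → match
11 → no match
Total matched: 6

6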